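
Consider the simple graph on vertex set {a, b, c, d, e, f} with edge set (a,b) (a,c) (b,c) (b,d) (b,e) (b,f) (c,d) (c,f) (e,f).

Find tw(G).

A width-2 tree decomposition is:
Bags: B1 = {b, c, f}  B2 = {b, e, f}  B3 = {a, b, c}  B4 = {b, c, d}
Tree: B1–B2, B1–B3, B3–B4
Every bag has size at most 3, so the width is 3 − 1 = 2 and tw(G) ≤ 2. Conversely, {b, e, f} is a clique of size 3, and the vertices of any clique must share a bag in every tree decomposition; so some bag has ≥ 3 vertices and tw(G) ≥ 2. The upper and lower bounds meet at 2, so that is the treewidth.

2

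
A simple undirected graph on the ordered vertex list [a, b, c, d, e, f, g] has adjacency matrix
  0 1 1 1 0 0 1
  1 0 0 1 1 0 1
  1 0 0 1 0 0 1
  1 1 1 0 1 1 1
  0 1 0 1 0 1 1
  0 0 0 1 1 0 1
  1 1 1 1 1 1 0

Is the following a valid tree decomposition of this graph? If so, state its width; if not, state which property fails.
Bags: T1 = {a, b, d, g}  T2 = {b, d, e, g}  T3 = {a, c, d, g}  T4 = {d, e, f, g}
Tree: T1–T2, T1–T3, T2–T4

Yes; width 3.

Vertex coverage: the bags together contain {a, b, c, d, e, f, g}, the full vertex set. Edge coverage: each edge of G has both endpoints in at least one bag. Running intersection: for every vertex, the bags containing it form a connected subtree. All three properties hold, so this is a valid tree decomposition of width max|bag| − 1 = 3, and hence tw(G) ≤ 3.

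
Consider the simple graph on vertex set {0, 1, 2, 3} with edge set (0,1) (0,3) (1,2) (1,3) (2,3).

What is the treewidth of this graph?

2

A width-2 tree decomposition is:
Bags: B1 = {1, 2, 3}  B2 = {0, 1, 3}
Tree: B1–B2
The largest bag has 3 vertices, giving width 2; this decomposition certifies tw(G) ≤ 2. On the other hand G contains the 3-clique {0, 1, 3}. A clique must lie in a single bag of any decomposition, so no decomposition can have width below 2. Therefore the treewidth is 2.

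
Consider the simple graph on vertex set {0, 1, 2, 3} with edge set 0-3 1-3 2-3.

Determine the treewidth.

A width-1 tree decomposition is:
Bags: B1 = {0, 3}  B2 = {2, 3}  B3 = {1, 3}
Tree: B1–B2, B2–B3
Every bag has size at most 2, so the width is 2 − 1 = 1 and tw(G) ≤ 1. G has an edge, so its treewidth is at least 1. Hence tw(G) = 1 exactly.

1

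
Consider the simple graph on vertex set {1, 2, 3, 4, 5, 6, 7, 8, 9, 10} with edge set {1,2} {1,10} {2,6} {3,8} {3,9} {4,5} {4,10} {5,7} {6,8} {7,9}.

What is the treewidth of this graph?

2

A width-2 tree decomposition is:
Bags: B1 = {1, 2, 10}  B2 = {2, 6, 10}  B3 = {6, 8, 10}  B4 = {3, 8, 10}  B5 = {3, 9, 10}  B6 = {7, 9, 10}  B7 = {5, 7, 10}  B8 = {4, 5, 10}
Tree: B1–B2, B2–B3, B3–B4, B4–B5, B5–B6, B6–B7, B7–B8
Each bag holds 3 vertices, so the decomposition has width 2, which upper-bounds the treewidth. Since 10–1–2–6–8–3–9–7–5–4–10 is a cycle in G, G is not acyclic. Forests are exactly the graphs of treewidth ≤ 1, so tw(G) ≥ 2. Combining the bounds, tw(G) = 2.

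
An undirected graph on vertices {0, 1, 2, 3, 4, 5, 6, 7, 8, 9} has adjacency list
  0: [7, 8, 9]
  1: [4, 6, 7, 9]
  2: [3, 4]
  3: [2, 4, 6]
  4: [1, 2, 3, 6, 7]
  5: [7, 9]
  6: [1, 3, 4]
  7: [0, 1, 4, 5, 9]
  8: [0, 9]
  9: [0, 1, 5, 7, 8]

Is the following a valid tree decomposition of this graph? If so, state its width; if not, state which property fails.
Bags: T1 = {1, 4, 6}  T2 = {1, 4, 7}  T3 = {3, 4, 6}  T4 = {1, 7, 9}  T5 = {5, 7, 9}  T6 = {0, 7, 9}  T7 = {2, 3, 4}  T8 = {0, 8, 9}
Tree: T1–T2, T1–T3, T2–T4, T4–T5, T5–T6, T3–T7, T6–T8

Checking the three conditions: (i) the bags cover all of {0, 1, 2, 3, 4, 5, 6, 7, 8, 9}; (ii) for each edge, some bag contains both endpoints; (iii) the bags containing any fixed vertex form a subtree. All hold, so the decomposition is valid with width 3 − 1 = 2.

Yes; width 2.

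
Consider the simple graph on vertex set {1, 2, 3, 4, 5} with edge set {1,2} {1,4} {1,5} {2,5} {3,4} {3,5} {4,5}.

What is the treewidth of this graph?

A width-2 tree decomposition is:
Bags: B1 = {3, 4, 5}  B2 = {1, 4, 5}  B3 = {1, 2, 5}
Tree: B1–B2, B2–B3
Each bag holds 3 vertices, so the decomposition has width 2, which upper-bounds the treewidth. For the lower bound, the 3 vertices {1, 2, 5} are pairwise adjacent, and any tree decomposition puts a clique entirely inside one bag — forcing width ≥ 2. The upper and lower bounds meet at 2, so that is the treewidth.

2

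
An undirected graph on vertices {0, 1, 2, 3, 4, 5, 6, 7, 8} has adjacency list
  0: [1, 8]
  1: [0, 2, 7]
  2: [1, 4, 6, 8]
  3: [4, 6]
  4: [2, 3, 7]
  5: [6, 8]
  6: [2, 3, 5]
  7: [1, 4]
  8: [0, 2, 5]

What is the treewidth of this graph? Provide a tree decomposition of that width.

Every bag has size at most 4, so the width is 4 − 1 = 3 and tw(G) ≤ 3. For the lower bound: the 4 vertex sets {0,1,7}, {8}, {2}, {3,4,5,6} are disjoint, each induces a connected subgraph, and every pair is joined by at least one edge of G. Contracting each set to a single vertex therefore yields K_{4} as a minor, and since treewidth is minor-monotone, tw(G) ≥ tw(K_{4}) = 3. Hence tw(G) = 3 exactly.

Treewidth 3.
One optimal decomposition is:
Bags: B1 = {0, 1, 7, 8}  B2 = {1, 2, 7, 8}  B3 = {2, 4, 7, 8}  B4 = {2, 4, 5, 8}  B5 = {2, 4, 5, 6}  B6 = {3, 4, 5, 6}
Tree: B1–B2, B2–B3, B3–B4, B4–B5, B5–B6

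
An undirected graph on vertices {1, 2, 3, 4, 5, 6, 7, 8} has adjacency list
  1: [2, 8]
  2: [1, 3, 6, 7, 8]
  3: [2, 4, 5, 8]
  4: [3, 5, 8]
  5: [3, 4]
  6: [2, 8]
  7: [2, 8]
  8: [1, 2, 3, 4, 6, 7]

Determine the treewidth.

A width-2 tree decomposition is:
Bags: B1 = {1, 2, 8}  B2 = {2, 7, 8}  B3 = {2, 3, 8}  B4 = {3, 4, 8}  B5 = {2, 6, 8}  B6 = {3, 4, 5}
Tree: B1–B2, B1–B3, B3–B4, B2–B5, B4–B6
The largest bag has 3 vertices, giving width 2; this decomposition certifies tw(G) ≤ 2. Conversely, {1, 2, 8} is a clique of size 3, and the vertices of any clique must share a bag in every tree decomposition; so some bag has ≥ 3 vertices and tw(G) ≥ 2. Combining the bounds, tw(G) = 2.

2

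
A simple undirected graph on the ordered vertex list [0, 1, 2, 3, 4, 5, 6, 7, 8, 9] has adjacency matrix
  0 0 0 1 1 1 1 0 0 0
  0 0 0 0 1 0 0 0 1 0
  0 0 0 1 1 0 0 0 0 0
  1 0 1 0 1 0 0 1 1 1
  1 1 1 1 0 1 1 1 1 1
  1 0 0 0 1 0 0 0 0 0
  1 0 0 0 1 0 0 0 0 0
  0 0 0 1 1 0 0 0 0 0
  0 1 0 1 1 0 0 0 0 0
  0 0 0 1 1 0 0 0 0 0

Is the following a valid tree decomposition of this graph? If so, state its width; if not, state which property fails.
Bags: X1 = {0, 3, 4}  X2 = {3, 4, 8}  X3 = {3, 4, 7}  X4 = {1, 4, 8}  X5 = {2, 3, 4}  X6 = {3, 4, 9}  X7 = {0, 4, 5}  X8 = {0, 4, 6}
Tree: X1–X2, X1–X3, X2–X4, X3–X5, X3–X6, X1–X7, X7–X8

Every vertex of G appears in some bag (union = {0, 1, 2, 3, 4, 5, 6, 7, 8, 9}); every edge is covered by a bag; and for each vertex v the set of bags containing v is connected in the bag tree. The decomposition is therefore valid. The largest bag has 3 vertices, so the width is 2.

Yes; width 2.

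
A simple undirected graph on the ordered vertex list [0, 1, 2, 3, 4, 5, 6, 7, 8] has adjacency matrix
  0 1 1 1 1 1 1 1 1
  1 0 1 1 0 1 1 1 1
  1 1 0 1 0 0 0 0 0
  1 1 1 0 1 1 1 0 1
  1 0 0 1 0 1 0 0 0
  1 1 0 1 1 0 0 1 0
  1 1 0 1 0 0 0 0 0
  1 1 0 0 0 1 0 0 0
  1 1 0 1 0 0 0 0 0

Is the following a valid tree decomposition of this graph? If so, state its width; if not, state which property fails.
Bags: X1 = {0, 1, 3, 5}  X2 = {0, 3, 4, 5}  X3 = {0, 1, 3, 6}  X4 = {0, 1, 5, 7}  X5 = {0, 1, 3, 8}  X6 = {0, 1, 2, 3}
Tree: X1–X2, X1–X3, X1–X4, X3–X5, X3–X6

Yes; width 3.

Every vertex of G appears in some bag (union = {0, 1, 2, 3, 4, 5, 6, 7, 8}); every edge is covered by a bag; and for each vertex v the set of bags containing v is connected in the bag tree. The decomposition is therefore valid. The largest bag has 4 vertices, so the width is 3.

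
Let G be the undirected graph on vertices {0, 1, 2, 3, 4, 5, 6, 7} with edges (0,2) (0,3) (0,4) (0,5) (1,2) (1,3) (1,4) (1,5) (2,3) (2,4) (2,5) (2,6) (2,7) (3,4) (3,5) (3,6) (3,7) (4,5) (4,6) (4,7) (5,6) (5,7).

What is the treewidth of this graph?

4

A width-4 tree decomposition is:
Bags: B1 = {1, 2, 3, 4, 5}  B2 = {2, 3, 4, 5, 7}  B3 = {2, 3, 4, 5, 6}  B4 = {0, 2, 3, 4, 5}
Tree: B1–B2, B2–B3, B1–B4
The largest bag has 5 vertices, giving width 4; this decomposition certifies tw(G) ≤ 4. Conversely, {0, 2, 3, 4, 5} is a clique of size 5, and the vertices of any clique must share a bag in every tree decomposition; so some bag has ≥ 5 vertices and tw(G) ≥ 4. Combining the bounds, tw(G) = 4.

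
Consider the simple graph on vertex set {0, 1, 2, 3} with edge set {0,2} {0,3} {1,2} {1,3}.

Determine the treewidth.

2

A width-2 tree decomposition is:
Bags: B1 = {0, 1, 3}  B2 = {0, 1, 2}
Tree: B1–B2
The largest bag has 3 vertices, giving width 2; this decomposition certifies tw(G) ≤ 2. For the lower bound, G contains the cycle 0–3–1–2–0, so G is not a forest; only forests have treewidth ≤ 1, hence tw(G) ≥ 2. Therefore the treewidth is 2.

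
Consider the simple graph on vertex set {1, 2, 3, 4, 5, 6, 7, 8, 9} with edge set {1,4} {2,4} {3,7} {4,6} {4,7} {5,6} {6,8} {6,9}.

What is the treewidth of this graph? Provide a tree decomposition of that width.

Treewidth 1.
One such decomposition:
Bags: B1 = {5, 6}  B2 = {6, 8}  B3 = {6, 9}  B4 = {4, 6}  B5 = {2, 4}  B6 = {1, 4}  B7 = {4, 7}  B8 = {3, 7}
Tree: B1–B2, B1–B3, B3–B4, B4–B5, B4–B6, B5–B7, B7–B8

The largest bag has 2 vertices, giving width 1; this decomposition certifies tw(G) ≤ 1. Since G has at least one edge (e.g. 5–6), it is not an edgeless graph, so tw(G) ≥ 1. Combining the bounds, tw(G) = 1.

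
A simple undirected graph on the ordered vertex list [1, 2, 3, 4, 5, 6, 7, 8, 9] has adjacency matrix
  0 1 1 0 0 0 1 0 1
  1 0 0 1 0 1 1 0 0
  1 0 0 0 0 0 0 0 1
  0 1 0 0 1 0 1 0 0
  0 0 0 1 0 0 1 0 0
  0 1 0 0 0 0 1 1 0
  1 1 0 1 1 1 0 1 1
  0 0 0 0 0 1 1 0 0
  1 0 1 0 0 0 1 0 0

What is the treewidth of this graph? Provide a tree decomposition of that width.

The largest bag has 3 vertices, giving width 2; this decomposition certifies tw(G) ≤ 2. For the lower bound, the 3 vertices {1, 3, 9} are pairwise adjacent, and any tree decomposition puts a clique entirely inside one bag — forcing width ≥ 2. The upper and lower bounds meet at 2, so that is the treewidth.

Treewidth 2.
One optimal decomposition is:
Bags: B1 = {4, 5, 7}  B2 = {2, 4, 7}  B3 = {2, 6, 7}  B4 = {1, 2, 7}  B5 = {6, 7, 8}  B6 = {1, 7, 9}  B7 = {1, 3, 9}
Tree: B1–B2, B2–B3, B3–B4, B3–B5, B4–B6, B6–B7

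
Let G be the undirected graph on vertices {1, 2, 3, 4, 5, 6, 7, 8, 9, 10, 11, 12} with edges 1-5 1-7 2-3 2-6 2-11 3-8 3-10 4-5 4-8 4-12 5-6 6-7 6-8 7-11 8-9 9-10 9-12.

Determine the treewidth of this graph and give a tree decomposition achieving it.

Each bag holds 4 vertices, so the decomposition has width 3, which upper-bounds the treewidth. For the lower bound: the 4 vertex sets {1,7,11}, {2}, {6}, {3,4,5,8} are disjoint, each induces a connected subgraph, and every pair is joined by at least one edge of G. Contracting each set to a single vertex therefore yields K_{4} as a minor, and since treewidth is minor-monotone, tw(G) ≥ tw(K_{4}) = 3. Therefore the treewidth is 3.

Treewidth 3.
One such decomposition:
Bags: B1 = {1, 2, 7, 11}  B2 = {1, 2, 6, 7}  B3 = {1, 2, 5, 6}  B4 = {2, 3, 5, 6}  B5 = {3, 5, 6, 8}  B6 = {3, 4, 5, 8}  B7 = {3, 4, 8, 10}  B8 = {4, 8, 9, 10}  B9 = {4, 9, 10, 12}
Tree: B1–B2, B2–B3, B3–B4, B4–B5, B5–B6, B6–B7, B7–B8, B8–B9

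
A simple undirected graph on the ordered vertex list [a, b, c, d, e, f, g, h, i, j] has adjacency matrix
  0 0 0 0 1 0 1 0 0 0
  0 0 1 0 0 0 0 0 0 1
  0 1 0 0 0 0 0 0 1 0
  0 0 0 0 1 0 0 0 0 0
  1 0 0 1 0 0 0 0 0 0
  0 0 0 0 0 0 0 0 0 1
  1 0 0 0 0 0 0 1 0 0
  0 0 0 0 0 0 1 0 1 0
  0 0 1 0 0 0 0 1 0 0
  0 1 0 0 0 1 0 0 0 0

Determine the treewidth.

A width-1 tree decomposition is:
Bags: B1 = {d, e}  B2 = {a, e}  B3 = {a, g}  B4 = {g, h}  B5 = {h, i}  B6 = {c, i}  B7 = {b, c}  B8 = {b, j}  B9 = {f, j}
Tree: B1–B2, B2–B3, B3–B4, B4–B5, B5–B6, B6–B7, B7–B8, B8–B9
The largest bag has 2 vertices, giving width 1; this decomposition certifies tw(G) ≤ 1. G has an edge, so its treewidth is at least 1. Hence tw(G) = 1 exactly.

1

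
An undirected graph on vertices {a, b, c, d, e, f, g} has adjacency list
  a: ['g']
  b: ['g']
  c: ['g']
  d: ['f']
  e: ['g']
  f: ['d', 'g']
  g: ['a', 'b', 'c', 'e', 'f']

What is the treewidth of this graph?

A width-1 tree decomposition is:
Bags: B1 = {f, g}  B2 = {b, g}  B3 = {c, g}  B4 = {d, f}  B5 = {a, g}  B6 = {e, g}
Tree: B1–B2, B2–B3, B1–B4, B1–B5, B3–B6
Each bag holds 2 vertices, so the decomposition has width 1, which upper-bounds the treewidth. Since G has at least one edge (e.g. f–g), it is not an edgeless graph, so tw(G) ≥ 1. Combining the bounds, tw(G) = 1.

1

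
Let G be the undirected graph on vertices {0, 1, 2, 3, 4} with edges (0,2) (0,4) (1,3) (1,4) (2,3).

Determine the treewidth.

2

A width-2 tree decomposition is:
Bags: B1 = {0, 1, 4}  B2 = {0, 1, 3}  B3 = {0, 2, 3}
Tree: B1–B2, B2–B3
Each bag holds 3 vertices, so the decomposition has width 2, which upper-bounds the treewidth. Since 0–4–1–3–2–0 is a cycle in G, G is not acyclic. Forests are exactly the graphs of treewidth ≤ 1, so tw(G) ≥ 2. Combining the bounds, tw(G) = 2.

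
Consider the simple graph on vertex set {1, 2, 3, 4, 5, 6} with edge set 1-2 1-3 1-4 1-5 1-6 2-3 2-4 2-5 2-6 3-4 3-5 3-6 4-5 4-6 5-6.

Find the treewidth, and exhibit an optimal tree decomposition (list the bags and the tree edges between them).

Treewidth 5.
One optimal decomposition is:
Bags: B1 = {1, 2, 3, 4, 5, 6}
Tree: (single bag)

With just one bag of size 6, the width is 6 − 1 = 5, so tw(G) ≤ 5. Conversely, {1, 2, 3, 4, 5, 6} is a clique of size 6, and the vertices of any clique must share a bag in every tree decomposition; so some bag has ≥ 6 vertices and tw(G) ≥ 5. The upper and lower bounds meet at 5, so that is the treewidth.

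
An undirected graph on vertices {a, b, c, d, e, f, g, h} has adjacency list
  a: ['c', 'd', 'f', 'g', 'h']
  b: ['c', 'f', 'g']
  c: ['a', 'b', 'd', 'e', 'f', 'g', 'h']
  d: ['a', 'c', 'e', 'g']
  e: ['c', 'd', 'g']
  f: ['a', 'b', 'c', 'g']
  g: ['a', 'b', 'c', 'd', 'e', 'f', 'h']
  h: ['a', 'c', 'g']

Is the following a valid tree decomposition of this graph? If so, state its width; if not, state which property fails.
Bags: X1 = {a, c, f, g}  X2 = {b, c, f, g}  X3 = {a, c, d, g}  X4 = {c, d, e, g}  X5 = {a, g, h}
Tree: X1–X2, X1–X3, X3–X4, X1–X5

No — edge (c,h) lies in no bag.

A tree decomposition must satisfy three properties: every vertex lies in some bag; for every edge, both endpoints lie together in some bag; and for every vertex, the bags containing it form a connected subtree. Here edge (c,h) lies in no bag, so the decomposition is invalid.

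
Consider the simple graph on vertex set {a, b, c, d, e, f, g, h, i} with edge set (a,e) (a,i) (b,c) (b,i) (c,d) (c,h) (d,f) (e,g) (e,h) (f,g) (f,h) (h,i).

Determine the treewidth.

A width-3 tree decomposition is:
Bags: B1 = {a, e, g, i}  B2 = {e, g, h, i}  B3 = {f, g, h, i}  B4 = {b, f, h, i}  B5 = {b, c, f, h}  B6 = {b, c, d, f}
Tree: B1–B2, B2–B3, B3–B4, B4–B5, B5–B6
The largest bag has 4 vertices, giving width 3; this decomposition certifies tw(G) ≤ 3. For the lower bound: the 4 vertex sets {a,e,g}, {i}, {h}, {b,c,d,f} are disjoint, each induces a connected subgraph, and every pair is joined by at least one edge of G. Contracting each set to a single vertex therefore yields K_{4} as a minor, and since treewidth is minor-monotone, tw(G) ≥ tw(K_{4}) = 3. Therefore the treewidth is 3.

3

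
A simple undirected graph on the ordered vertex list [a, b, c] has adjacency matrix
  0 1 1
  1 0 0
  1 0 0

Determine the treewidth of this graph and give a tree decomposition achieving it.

Treewidth 1.
One such decomposition:
Bags: B1 = {a, b}  B2 = {a, c}
Tree: B1–B2

Every bag has size at most 2, so the width is 2 − 1 = 1 and tw(G) ≤ 1. G has an edge, so its treewidth is at least 1. Hence tw(G) = 1 exactly.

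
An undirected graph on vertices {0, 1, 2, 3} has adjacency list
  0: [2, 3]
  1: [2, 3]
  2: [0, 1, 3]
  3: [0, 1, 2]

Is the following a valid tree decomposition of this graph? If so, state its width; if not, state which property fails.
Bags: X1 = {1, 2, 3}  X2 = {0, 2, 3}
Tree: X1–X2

Checking the three conditions: (i) the bags cover all of {0, 1, 2, 3}; (ii) for each edge, some bag contains both endpoints; (iii) the bags containing any fixed vertex form a subtree. All hold, so the decomposition is valid with width 3 − 1 = 2.

Yes; width 2.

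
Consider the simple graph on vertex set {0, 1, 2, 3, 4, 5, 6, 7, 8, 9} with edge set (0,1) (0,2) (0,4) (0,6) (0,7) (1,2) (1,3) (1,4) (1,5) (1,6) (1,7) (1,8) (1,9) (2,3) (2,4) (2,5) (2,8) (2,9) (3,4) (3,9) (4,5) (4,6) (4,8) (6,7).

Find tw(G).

3

A width-3 tree decomposition is:
Bags: B1 = {0, 1, 4, 6}  B2 = {0, 1, 2, 4}  B3 = {1, 2, 3, 4}  B4 = {0, 1, 6, 7}  B5 = {1, 2, 4, 8}  B6 = {1, 2, 4, 5}  B7 = {1, 2, 3, 9}
Tree: B1–B2, B2–B3, B1–B4, B3–B5, B5–B6, B3–B7
The largest bag has 4 vertices, giving width 3; this decomposition certifies tw(G) ≤ 3. Conversely, {1, 2, 3, 9} is a clique of size 4, and the vertices of any clique must share a bag in every tree decomposition; so some bag has ≥ 4 vertices and tw(G) ≥ 3. Hence tw(G) = 3 exactly.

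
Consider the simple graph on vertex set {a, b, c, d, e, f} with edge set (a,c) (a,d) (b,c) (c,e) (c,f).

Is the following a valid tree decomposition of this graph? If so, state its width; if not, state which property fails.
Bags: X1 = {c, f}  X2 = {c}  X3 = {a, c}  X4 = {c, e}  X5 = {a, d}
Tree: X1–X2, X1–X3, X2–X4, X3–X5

A tree decomposition must satisfy three properties: every vertex lies in some bag; for every edge, both endpoints lie together in some bag; and for every vertex, the bags containing it form a connected subtree. Here vertex b appears in no bag, so the decomposition is invalid.

No — vertex b appears in no bag.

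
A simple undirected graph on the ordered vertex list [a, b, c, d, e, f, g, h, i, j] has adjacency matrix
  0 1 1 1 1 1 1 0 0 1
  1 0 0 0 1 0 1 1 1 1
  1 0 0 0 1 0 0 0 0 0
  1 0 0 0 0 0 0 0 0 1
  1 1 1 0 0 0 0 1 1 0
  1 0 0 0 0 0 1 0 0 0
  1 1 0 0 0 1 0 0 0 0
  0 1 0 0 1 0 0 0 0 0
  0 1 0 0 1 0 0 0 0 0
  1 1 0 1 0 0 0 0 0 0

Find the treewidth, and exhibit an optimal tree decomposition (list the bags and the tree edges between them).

Each bag holds 3 vertices, so the decomposition has width 2, which upper-bounds the treewidth. For the lower bound, the 3 vertices {b, e, h} are pairwise adjacent, and any tree decomposition puts a clique entirely inside one bag — forcing width ≥ 2. Combining the bounds, tw(G) = 2.

Treewidth 2.
One such decomposition:
Bags: B1 = {a, b, e}  B2 = {b, e, i}  B3 = {a, b, j}  B4 = {a, d, j}  B5 = {a, c, e}  B6 = {a, b, g}  B7 = {a, f, g}  B8 = {b, e, h}
Tree: B1–B2, B1–B3, B3–B4, B1–B5, B1–B6, B6–B7, B1–B8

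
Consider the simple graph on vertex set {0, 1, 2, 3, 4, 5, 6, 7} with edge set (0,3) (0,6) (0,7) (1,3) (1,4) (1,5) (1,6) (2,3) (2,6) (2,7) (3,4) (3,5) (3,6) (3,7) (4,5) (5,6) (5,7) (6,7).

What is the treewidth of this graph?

3

A width-3 tree decomposition is:
Bags: B1 = {1, 3, 5, 6}  B2 = {3, 5, 6, 7}  B3 = {0, 3, 6, 7}  B4 = {1, 3, 4, 5}  B5 = {2, 3, 6, 7}
Tree: B1–B2, B2–B3, B1–B4, B3–B5
Each bag holds 4 vertices, so the decomposition has width 3, which upper-bounds the treewidth. For the lower bound, the 4 vertices {1, 3, 4, 5} are pairwise adjacent, and any tree decomposition puts a clique entirely inside one bag — forcing width ≥ 3. Hence tw(G) = 3 exactly.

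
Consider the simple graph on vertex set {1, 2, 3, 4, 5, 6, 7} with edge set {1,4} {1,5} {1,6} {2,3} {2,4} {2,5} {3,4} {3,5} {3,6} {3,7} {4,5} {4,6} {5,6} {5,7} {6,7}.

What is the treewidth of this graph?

A width-3 tree decomposition is:
Bags: B1 = {3, 5, 6, 7}  B2 = {3, 4, 5, 6}  B3 = {1, 4, 5, 6}  B4 = {2, 3, 4, 5}
Tree: B1–B2, B2–B3, B2–B4
The largest bag has 4 vertices, giving width 3; this decomposition certifies tw(G) ≤ 3. Conversely, {1, 4, 5, 6} is a clique of size 4, and the vertices of any clique must share a bag in every tree decomposition; so some bag has ≥ 4 vertices and tw(G) ≥ 3. The upper and lower bounds meet at 3, so that is the treewidth.

3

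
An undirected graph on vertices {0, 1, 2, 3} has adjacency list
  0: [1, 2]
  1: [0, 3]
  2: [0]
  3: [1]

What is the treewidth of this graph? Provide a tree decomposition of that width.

Treewidth 1.
One such decomposition:
Bags: B1 = {1, 3}  B2 = {0, 1}  B3 = {0, 2}
Tree: B1–B2, B2–B3

The largest bag has 2 vertices, giving width 1; this decomposition certifies tw(G) ≤ 1. Any graph with an edge has treewidth ≥ 1, and G has the edge 3–1. Hence tw(G) = 1 exactly.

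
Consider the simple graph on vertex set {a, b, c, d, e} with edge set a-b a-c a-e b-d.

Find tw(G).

1

A width-1 tree decomposition is:
Bags: B1 = {a, c}  B2 = {a, b}  B3 = {a, e}  B4 = {b, d}
Tree: B1–B2, B2–B3, B2–B4
Each bag holds 2 vertices, so the decomposition has width 1, which upper-bounds the treewidth. Since G has at least one edge (e.g. c–a), it is not an edgeless graph, so tw(G) ≥ 1. Therefore the treewidth is 1.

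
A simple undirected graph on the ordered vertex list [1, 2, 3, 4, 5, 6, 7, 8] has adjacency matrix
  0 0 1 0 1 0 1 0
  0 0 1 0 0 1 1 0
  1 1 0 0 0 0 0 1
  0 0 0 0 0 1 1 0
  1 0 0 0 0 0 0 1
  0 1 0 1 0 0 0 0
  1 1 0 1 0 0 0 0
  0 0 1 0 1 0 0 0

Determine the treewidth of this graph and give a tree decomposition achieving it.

Treewidth 2.
One such decomposition:
Bags: B1 = {2, 4, 6}  B2 = {2, 4, 7}  B3 = {2, 3, 7}  B4 = {1, 3, 7}  B5 = {1, 3, 8}  B6 = {1, 5, 8}
Tree: B1–B2, B2–B3, B3–B4, B4–B5, B5–B6

Each bag holds 3 vertices, so the decomposition has width 2, which upper-bounds the treewidth. Since 6–4–7–2–6 is a cycle in G, G is not acyclic. Forests are exactly the graphs of treewidth ≤ 1, so tw(G) ≥ 2. The upper and lower bounds meet at 2, so that is the treewidth.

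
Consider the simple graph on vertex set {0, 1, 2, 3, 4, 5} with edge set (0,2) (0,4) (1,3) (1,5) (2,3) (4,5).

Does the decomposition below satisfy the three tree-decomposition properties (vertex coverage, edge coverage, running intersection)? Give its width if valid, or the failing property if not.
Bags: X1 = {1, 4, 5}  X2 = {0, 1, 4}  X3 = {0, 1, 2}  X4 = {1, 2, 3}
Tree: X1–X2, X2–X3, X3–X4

Yes; width 2.

Vertex coverage: the bags together contain {0, 1, 2, 3, 4, 5}, the full vertex set. Edge coverage: each edge of G has both endpoints in at least one bag. Running intersection: for every vertex, the bags containing it form a connected subtree. All three properties hold, so this is a valid tree decomposition of width max|bag| − 1 = 2, and hence tw(G) ≤ 2.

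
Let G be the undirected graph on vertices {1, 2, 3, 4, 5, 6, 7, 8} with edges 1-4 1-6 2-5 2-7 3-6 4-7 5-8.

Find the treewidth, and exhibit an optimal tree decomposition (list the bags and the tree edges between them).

Treewidth 1.
Bags: B1 = {5, 8}  B2 = {2, 5}  B3 = {2, 7}  B4 = {4, 7}  B5 = {1, 4}  B6 = {1, 6}  B7 = {3, 6}
Tree: B1–B2, B2–B3, B3–B4, B4–B5, B5–B6, B6–B7

Each bag holds 2 vertices, so the decomposition has width 1, which upper-bounds the treewidth. G has an edge, so its treewidth is at least 1. The upper and lower bounds meet at 1, so that is the treewidth.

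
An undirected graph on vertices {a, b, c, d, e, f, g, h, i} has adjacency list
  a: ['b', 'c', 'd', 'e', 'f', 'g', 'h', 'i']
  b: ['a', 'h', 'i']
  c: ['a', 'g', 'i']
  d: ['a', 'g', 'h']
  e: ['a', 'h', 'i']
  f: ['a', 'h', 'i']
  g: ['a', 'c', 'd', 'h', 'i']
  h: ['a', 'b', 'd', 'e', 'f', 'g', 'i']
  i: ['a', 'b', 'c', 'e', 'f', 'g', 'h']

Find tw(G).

A width-3 tree decomposition is:
Bags: B1 = {a, g, h, i}  B2 = {a, d, g, h}  B3 = {a, b, h, i}  B4 = {a, c, g, i}  B5 = {a, f, h, i}  B6 = {a, e, h, i}
Tree: B1–B2, B1–B3, B1–B4, B3–B5, B3–B6
The largest bag has 4 vertices, giving width 3; this decomposition certifies tw(G) ≤ 3. On the other hand G contains the 4-clique {a, d, g, h}. A clique must lie in a single bag of any decomposition, so no decomposition can have width below 3. Therefore the treewidth is 3.

3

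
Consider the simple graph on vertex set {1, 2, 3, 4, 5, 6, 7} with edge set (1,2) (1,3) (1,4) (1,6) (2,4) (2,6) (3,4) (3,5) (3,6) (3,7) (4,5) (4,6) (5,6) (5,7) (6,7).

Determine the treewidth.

A width-3 tree decomposition is:
Bags: B1 = {3, 4, 5, 6}  B2 = {3, 5, 6, 7}  B3 = {1, 3, 4, 6}  B4 = {1, 2, 4, 6}
Tree: B1–B2, B1–B3, B3–B4
The largest bag has 4 vertices, giving width 3; this decomposition certifies tw(G) ≤ 3. On the other hand G contains the 4-clique {1, 2, 4, 6}. A clique must lie in a single bag of any decomposition, so no decomposition can have width below 3. Combining the bounds, tw(G) = 3.

3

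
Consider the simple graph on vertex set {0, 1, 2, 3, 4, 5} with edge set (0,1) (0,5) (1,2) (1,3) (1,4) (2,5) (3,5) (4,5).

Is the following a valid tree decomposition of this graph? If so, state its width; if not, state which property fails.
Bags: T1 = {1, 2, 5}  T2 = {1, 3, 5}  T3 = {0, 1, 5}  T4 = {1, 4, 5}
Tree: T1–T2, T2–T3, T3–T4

Yes; width 2.

Every vertex of G appears in some bag (union = {0, 1, 2, 3, 4, 5}); every edge is covered by a bag; and for each vertex v the set of bags containing v is connected in the bag tree. The decomposition is therefore valid. The largest bag has 3 vertices, so the width is 2.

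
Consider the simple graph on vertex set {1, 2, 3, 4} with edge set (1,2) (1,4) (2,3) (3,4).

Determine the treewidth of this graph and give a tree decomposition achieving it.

The largest bag has 3 vertices, giving width 2; this decomposition certifies tw(G) ≤ 2. Since 1–2–3–4–1 is a cycle in G, G is not acyclic. Forests are exactly the graphs of treewidth ≤ 1, so tw(G) ≥ 2. Combining the bounds, tw(G) = 2.

Treewidth 2.
One optimal decomposition is:
Bags: B1 = {1, 2, 3}  B2 = {1, 3, 4}
Tree: B1–B2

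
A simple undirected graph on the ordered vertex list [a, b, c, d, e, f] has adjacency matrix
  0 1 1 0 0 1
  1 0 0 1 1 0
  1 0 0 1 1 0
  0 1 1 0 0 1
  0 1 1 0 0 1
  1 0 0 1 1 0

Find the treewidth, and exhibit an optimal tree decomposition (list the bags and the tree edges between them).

Treewidth 3.
One such decomposition:
Bags: B1 = {a, b, c, f}  B2 = {b, c, e, f}  B3 = {b, c, d, f}
Tree: B1–B2, B2–B3

The largest bag has 4 vertices, giving width 3; this decomposition certifies tw(G) ≤ 3. For the lower bound: the 4 vertex sets {a,f}, {b,e}, {c}, {d} are disjoint, each induces a connected subgraph, and every pair is joined by at least one edge of G. Contracting each set to a single vertex therefore yields K_{4} as a minor, and since treewidth is minor-monotone, tw(G) ≥ tw(K_{4}) = 3. Combining the bounds, tw(G) = 3.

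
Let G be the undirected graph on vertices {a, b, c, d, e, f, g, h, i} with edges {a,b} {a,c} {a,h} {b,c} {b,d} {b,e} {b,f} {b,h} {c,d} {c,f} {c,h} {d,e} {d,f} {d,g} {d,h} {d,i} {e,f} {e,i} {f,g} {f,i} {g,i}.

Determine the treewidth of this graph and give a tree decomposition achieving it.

Each bag holds 4 vertices, so the decomposition has width 3, which upper-bounds the treewidth. For the lower bound, the 4 vertices {b, c, d, h} are pairwise adjacent, and any tree decomposition puts a clique entirely inside one bag — forcing width ≥ 3. The upper and lower bounds meet at 3, so that is the treewidth.

Treewidth 3.
One optimal decomposition is:
Bags: B1 = {b, c, d, f}  B2 = {b, c, d, h}  B3 = {b, d, e, f}  B4 = {d, e, f, i}  B5 = {a, b, c, h}  B6 = {d, f, g, i}
Tree: B1–B2, B1–B3, B3–B4, B2–B5, B4–B6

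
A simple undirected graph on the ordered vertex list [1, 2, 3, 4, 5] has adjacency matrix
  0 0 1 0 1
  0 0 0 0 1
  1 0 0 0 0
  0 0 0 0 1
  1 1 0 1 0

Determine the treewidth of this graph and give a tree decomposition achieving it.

Every bag has size at most 2, so the width is 2 − 1 = 1 and tw(G) ≤ 1. G has an edge, so its treewidth is at least 1. The upper and lower bounds meet at 1, so that is the treewidth.

Treewidth 1.
Bags: B1 = {1, 5}  B2 = {1, 3}  B3 = {4, 5}  B4 = {2, 5}
Tree: B1–B2, B1–B3, B3–B4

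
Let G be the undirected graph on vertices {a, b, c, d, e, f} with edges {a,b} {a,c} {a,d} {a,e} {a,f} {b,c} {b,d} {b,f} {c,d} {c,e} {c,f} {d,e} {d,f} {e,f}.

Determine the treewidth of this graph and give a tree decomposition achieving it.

Each bag holds 5 vertices, so the decomposition has width 4, which upper-bounds the treewidth. Conversely, {a, c, d, e, f} is a clique of size 5, and the vertices of any clique must share a bag in every tree decomposition; so some bag has ≥ 5 vertices and tw(G) ≥ 4. Therefore the treewidth is 4.

Treewidth 4.
One such decomposition:
Bags: B1 = {a, b, c, d, f}  B2 = {a, c, d, e, f}
Tree: B1–B2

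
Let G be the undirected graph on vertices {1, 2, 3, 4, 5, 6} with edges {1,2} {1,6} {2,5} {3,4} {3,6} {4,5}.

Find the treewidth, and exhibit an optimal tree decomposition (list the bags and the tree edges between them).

Treewidth 2.
One such decomposition:
Bags: B1 = {3, 4, 5}  B2 = {2, 3, 5}  B3 = {1, 2, 3}  B4 = {1, 3, 6}
Tree: B1–B2, B2–B3, B3–B4

The largest bag has 3 vertices, giving width 2; this decomposition certifies tw(G) ≤ 2. Since 3–4–5–2–1–6–3 is a cycle in G, G is not acyclic. Forests are exactly the graphs of treewidth ≤ 1, so tw(G) ≥ 2. Therefore the treewidth is 2.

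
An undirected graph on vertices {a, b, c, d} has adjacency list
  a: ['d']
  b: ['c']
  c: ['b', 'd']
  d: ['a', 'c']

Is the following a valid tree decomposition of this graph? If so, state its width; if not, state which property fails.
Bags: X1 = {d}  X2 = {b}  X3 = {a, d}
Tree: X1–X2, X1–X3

A tree decomposition must satisfy three properties: every vertex lies in some bag; for every edge, both endpoints lie together in some bag; and for every vertex, the bags containing it form a connected subtree. Here vertex c appears in no bag, so the decomposition is invalid.

No — vertex c appears in no bag.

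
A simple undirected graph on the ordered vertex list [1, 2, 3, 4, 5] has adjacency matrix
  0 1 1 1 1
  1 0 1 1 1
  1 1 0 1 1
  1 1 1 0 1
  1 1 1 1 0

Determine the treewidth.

4

A width-4 tree decomposition is:
Bags: B1 = {1, 2, 3, 4, 5}
Tree: (single bag)
A single bag containing all 5 vertices is trivially a valid decomposition of width 4. Conversely, {1, 2, 3, 4, 5} is a clique of size 5, and the vertices of any clique must share a bag in every tree decomposition; so some bag has ≥ 5 vertices and tw(G) ≥ 4. Therefore the treewidth is 4.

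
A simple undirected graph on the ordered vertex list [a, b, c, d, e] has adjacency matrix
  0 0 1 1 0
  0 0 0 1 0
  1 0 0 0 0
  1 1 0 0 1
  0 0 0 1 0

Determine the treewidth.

A width-1 tree decomposition is:
Bags: B1 = {b, d}  B2 = {d, e}  B3 = {a, d}  B4 = {a, c}
Tree: B1–B2, B2–B3, B3–B4
Each bag holds 2 vertices, so the decomposition has width 1, which upper-bounds the treewidth. G has an edge, so its treewidth is at least 1. Therefore the treewidth is 1.

1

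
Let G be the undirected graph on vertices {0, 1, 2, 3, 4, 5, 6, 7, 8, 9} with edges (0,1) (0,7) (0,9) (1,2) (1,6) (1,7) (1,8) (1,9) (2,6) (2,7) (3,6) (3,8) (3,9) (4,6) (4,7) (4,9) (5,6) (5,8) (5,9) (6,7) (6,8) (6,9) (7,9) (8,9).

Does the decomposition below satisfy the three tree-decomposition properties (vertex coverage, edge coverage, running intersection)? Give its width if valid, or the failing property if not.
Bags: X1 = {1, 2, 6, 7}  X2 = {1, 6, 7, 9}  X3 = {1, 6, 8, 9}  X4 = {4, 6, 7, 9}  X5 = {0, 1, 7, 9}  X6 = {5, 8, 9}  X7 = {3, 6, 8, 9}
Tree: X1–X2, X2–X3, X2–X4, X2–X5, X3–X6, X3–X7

A tree decomposition must satisfy three properties: every vertex lies in some bag; for every edge, both endpoints lie together in some bag; and for every vertex, the bags containing it form a connected subtree. Here edge (6,5) lies in no bag, so the decomposition is invalid.

No — edge (6,5) lies in no bag.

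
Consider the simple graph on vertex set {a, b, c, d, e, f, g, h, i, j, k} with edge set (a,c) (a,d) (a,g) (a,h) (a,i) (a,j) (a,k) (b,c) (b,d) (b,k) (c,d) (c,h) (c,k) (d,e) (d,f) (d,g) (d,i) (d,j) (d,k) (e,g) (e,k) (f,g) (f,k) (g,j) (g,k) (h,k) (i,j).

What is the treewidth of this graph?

3

A width-3 tree decomposition is:
Bags: B1 = {a, c, d, k}  B2 = {a, d, g, k}  B3 = {d, f, g, k}  B4 = {b, c, d, k}  B5 = {d, e, g, k}  B6 = {a, d, g, j}  B7 = {a, c, h, k}  B8 = {a, d, i, j}
Tree: B1–B2, B2–B3, B1–B4, B3–B5, B2–B6, B1–B7, B6–B8
The largest bag has 4 vertices, giving width 3; this decomposition certifies tw(G) ≤ 3. Conversely, {a, d, g, j} is a clique of size 4, and the vertices of any clique must share a bag in every tree decomposition; so some bag has ≥ 4 vertices and tw(G) ≥ 3. Combining the bounds, tw(G) = 3.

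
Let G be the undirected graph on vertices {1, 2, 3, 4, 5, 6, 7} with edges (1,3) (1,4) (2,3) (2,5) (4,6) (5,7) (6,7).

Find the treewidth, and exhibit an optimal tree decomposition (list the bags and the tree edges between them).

The largest bag has 3 vertices, giving width 2; this decomposition certifies tw(G) ≤ 2. Since 2–5–7–6–4–1–3–2 is a cycle in G, G is not acyclic. Forests are exactly the graphs of treewidth ≤ 1, so tw(G) ≥ 2. Combining the bounds, tw(G) = 2.

Treewidth 2.
Bags: B1 = {2, 5, 7}  B2 = {2, 6, 7}  B3 = {2, 4, 6}  B4 = {1, 2, 4}  B5 = {1, 2, 3}
Tree: B1–B2, B2–B3, B3–B4, B4–B5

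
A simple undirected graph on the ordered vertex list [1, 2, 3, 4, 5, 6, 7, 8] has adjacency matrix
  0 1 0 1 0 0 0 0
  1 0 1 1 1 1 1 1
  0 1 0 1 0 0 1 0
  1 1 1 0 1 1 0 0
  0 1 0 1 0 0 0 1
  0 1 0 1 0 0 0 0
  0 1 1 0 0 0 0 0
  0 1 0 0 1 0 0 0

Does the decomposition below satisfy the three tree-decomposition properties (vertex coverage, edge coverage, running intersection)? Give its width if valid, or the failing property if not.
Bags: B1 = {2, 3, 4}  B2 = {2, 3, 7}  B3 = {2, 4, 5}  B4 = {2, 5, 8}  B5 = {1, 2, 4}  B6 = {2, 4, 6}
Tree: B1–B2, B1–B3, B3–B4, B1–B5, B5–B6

Yes; width 2.

Every vertex of G appears in some bag (union = {1, 2, 3, 4, 5, 6, 7, 8}); every edge is covered by a bag; and for each vertex v the set of bags containing v is connected in the bag tree. The decomposition is therefore valid. The largest bag has 3 vertices, so the width is 2.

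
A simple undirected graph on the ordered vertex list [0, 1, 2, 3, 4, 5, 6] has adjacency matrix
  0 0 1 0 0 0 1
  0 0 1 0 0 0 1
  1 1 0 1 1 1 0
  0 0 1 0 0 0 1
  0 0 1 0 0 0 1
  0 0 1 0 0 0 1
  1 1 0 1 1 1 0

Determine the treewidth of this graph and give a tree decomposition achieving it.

Treewidth 2.
One such decomposition:
Bags: B1 = {2, 4, 6}  B2 = {0, 2, 6}  B3 = {2, 5, 6}  B4 = {2, 3, 6}  B5 = {1, 2, 6}
Tree: B1–B2, B2–B3, B3–B4, B4–B5

The largest bag has 3 vertices, giving width 2; this decomposition certifies tw(G) ≤ 2. For the lower bound, G contains the cycle 2–4–6–0–2, so G is not a forest; only forests have treewidth ≤ 1, hence tw(G) ≥ 2. Hence tw(G) = 2 exactly.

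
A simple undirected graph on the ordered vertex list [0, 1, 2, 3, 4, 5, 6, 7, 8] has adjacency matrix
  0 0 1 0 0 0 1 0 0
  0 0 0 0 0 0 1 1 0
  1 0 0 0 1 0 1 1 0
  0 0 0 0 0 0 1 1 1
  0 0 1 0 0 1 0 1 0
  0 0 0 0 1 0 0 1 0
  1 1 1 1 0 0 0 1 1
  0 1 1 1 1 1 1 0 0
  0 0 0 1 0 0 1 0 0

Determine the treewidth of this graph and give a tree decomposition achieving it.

The largest bag has 3 vertices, giving width 2; this decomposition certifies tw(G) ≤ 2. On the other hand G contains the 3-clique {2, 4, 7}. A clique must lie in a single bag of any decomposition, so no decomposition can have width below 2. The upper and lower bounds meet at 2, so that is the treewidth.

Treewidth 2.
One such decomposition:
Bags: B1 = {2, 6, 7}  B2 = {2, 4, 7}  B3 = {0, 2, 6}  B4 = {3, 6, 7}  B5 = {3, 6, 8}  B6 = {1, 6, 7}  B7 = {4, 5, 7}
Tree: B1–B2, B1–B3, B1–B4, B4–B5, B1–B6, B2–B7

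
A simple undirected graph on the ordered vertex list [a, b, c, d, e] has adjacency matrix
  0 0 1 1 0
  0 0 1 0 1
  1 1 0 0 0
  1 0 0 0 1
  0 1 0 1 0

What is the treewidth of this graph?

A width-2 tree decomposition is:
Bags: B1 = {a, d, e}  B2 = {a, c, e}  B3 = {b, c, e}
Tree: B1–B2, B2–B3
Every bag has size at most 3, so the width is 3 − 1 = 2 and tw(G) ≤ 2. The edges e–d–a–c–b–e form a cycle, so G is not a tree and its treewidth is at least 2. Combining the bounds, tw(G) = 2.

2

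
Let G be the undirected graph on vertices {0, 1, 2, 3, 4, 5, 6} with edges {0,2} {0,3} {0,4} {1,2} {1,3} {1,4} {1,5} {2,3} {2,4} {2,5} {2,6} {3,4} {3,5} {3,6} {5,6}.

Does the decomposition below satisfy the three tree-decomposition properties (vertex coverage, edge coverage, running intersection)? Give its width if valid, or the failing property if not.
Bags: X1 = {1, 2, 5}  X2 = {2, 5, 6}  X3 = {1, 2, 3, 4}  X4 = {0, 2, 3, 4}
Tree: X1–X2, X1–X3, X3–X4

A tree decomposition must satisfy three properties: every vertex lies in some bag; for every edge, both endpoints lie together in some bag; and for every vertex, the bags containing it form a connected subtree. Here edge (3,5) lies in no bag, so the decomposition is invalid.

No — edge (3,5) lies in no bag.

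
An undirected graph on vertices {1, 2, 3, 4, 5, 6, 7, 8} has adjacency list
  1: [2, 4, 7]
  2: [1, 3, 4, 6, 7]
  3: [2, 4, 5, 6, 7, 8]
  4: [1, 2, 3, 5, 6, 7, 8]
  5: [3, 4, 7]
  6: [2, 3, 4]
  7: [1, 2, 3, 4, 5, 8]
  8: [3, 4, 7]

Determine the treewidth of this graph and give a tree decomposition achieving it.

Every bag has size at most 4, so the width is 4 − 1 = 3 and tw(G) ≤ 3. For the lower bound, the 4 vertices {1, 2, 4, 7} are pairwise adjacent, and any tree decomposition puts a clique entirely inside one bag — forcing width ≥ 3. The upper and lower bounds meet at 3, so that is the treewidth.

Treewidth 3.
One optimal decomposition is:
Bags: B1 = {2, 3, 4, 7}  B2 = {3, 4, 7, 8}  B3 = {2, 3, 4, 6}  B4 = {3, 4, 5, 7}  B5 = {1, 2, 4, 7}
Tree: B1–B2, B1–B3, B2–B4, B1–B5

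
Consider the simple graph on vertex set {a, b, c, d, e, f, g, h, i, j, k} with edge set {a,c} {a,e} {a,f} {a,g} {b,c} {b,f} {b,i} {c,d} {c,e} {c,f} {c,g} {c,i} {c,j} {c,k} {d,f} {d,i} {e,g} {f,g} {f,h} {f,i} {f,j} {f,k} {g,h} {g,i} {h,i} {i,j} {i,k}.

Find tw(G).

A width-3 tree decomposition is:
Bags: B1 = {b, c, f, i}  B2 = {c, f, i, k}  B3 = {c, f, g, i}  B4 = {c, f, i, j}  B5 = {a, c, f, g}  B6 = {c, d, f, i}  B7 = {f, g, h, i}  B8 = {a, c, e, g}
Tree: B1–B2, B1–B3, B2–B4, B3–B5, B4–B6, B3–B7, B5–B8
The largest bag has 4 vertices, giving width 3; this decomposition certifies tw(G) ≤ 3. On the other hand G contains the 4-clique {a, c, e, g}. A clique must lie in a single bag of any decomposition, so no decomposition can have width below 3. The upper and lower bounds meet at 3, so that is the treewidth.

3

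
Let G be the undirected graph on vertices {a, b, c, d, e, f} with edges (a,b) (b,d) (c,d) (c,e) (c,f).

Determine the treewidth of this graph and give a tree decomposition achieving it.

Treewidth 1.
Bags: B1 = {c, d}  B2 = {b, d}  B3 = {c, e}  B4 = {a, b}  B5 = {c, f}
Tree: B1–B2, B1–B3, B2–B4, B3–B5

Every bag has size at most 2, so the width is 2 − 1 = 1 and tw(G) ≤ 1. Any graph with an edge has treewidth ≥ 1, and G has the edge d–c. Hence tw(G) = 1 exactly.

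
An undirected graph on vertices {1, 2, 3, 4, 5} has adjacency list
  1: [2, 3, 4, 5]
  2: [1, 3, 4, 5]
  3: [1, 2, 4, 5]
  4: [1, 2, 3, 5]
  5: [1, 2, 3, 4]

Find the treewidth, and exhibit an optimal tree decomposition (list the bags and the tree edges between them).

Treewidth 4.
Bags: B1 = {1, 2, 3, 4, 5}
Tree: (single bag)

A single bag containing all 5 vertices is trivially a valid decomposition of width 4. On the other hand G contains the 5-clique {1, 2, 3, 4, 5}. A clique must lie in a single bag of any decomposition, so no decomposition can have width below 4. The upper and lower bounds meet at 4, so that is the treewidth.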